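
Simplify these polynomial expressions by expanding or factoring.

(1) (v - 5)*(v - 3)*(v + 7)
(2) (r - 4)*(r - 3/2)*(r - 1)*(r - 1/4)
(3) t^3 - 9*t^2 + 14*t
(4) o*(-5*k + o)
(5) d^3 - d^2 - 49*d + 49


(1) = v^3 - v^2 - 41*v + 105
(2) = r^4 - 27*r^3/4 + 105*r^2/8 - 71*r/8 + 3/2
(3) = t*(t - 7)*(t - 2)
(4) = -5*k*o + o^2
(5) = (d - 7)*(d - 1)*(d + 7)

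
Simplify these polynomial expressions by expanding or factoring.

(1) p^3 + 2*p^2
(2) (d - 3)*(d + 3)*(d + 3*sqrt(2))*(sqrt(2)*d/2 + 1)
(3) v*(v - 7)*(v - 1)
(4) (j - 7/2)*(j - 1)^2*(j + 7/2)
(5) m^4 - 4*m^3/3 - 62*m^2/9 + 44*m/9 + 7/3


(1) = p^2*(p + 2)
(2) = sqrt(2)*d^4/2 + 4*d^3 - 3*sqrt(2)*d^2/2 - 36*d - 27*sqrt(2)
(3) = v^3 - 8*v^2 + 7*v
(4) = j^4 - 2*j^3 - 45*j^2/4 + 49*j/2 - 49/4
(5) = (m - 3)*(m - 1)*(m + 1/3)*(m + 7/3)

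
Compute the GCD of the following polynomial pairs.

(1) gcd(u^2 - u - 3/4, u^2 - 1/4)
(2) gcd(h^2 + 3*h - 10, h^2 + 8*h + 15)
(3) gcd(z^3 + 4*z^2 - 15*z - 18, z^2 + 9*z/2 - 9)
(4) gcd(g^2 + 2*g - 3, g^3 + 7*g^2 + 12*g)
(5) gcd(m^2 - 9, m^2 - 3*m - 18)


(1) = u + 1/2
(2) = gcd((h - 2)*(h + 5), (h + 3)*(h + 5)) = h + 5
(3) = gcd((z - 3)*(z + 1)*(z + 6), (z - 3/2)*(z + 6)) = z + 6
(4) = gcd((g - 1)*(g + 3), g*(g + 3)*(g + 4)) = g + 3
(5) = gcd((m - 3)*(m + 3), (m - 6)*(m + 3)) = m + 3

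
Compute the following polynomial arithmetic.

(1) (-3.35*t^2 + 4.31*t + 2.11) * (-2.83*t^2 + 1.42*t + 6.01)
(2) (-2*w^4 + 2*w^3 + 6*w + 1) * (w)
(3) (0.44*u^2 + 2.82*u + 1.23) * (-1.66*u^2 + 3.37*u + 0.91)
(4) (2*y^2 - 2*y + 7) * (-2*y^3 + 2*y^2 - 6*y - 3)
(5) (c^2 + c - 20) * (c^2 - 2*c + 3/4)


(1) = 9.4805*t^4 - 16.9543*t^3 - 19.9846*t^2 + 28.8993*t + 12.6811
(2) = -2*w^5 + 2*w^4 + 6*w^2 + w
(3) = -0.7304*u^4 - 3.1984*u^3 + 7.862*u^2 + 6.7113*u + 1.1193
(4) = -4*y^5 + 8*y^4 - 30*y^3 + 20*y^2 - 36*y - 21
(5) = c^4 - c^3 - 85*c^2/4 + 163*c/4 - 15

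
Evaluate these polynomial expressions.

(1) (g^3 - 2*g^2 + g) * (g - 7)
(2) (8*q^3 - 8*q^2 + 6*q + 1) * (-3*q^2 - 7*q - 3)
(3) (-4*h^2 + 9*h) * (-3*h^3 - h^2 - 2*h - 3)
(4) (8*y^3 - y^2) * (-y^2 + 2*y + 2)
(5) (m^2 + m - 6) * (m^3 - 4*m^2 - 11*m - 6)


(1) = g^4 - 9*g^3 + 15*g^2 - 7*g
(2) = -24*q^5 - 32*q^4 + 14*q^3 - 21*q^2 - 25*q - 3
(3) = 12*h^5 - 23*h^4 - h^3 - 6*h^2 - 27*h
(4) = -8*y^5 + 17*y^4 + 14*y^3 - 2*y^2
(5) = m^5 - 3*m^4 - 21*m^3 + 7*m^2 + 60*m + 36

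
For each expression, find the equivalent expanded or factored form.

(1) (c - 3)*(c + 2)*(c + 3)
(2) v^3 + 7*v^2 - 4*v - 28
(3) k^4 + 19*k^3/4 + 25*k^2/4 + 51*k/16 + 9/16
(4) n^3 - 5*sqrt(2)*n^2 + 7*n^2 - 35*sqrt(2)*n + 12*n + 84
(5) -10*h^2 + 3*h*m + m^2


(1) = c^3 + 2*c^2 - 9*c - 18
(2) = (v - 2)*(v + 2)*(v + 7)
(3) = (k + 1/2)^2*(k + 3/4)*(k + 3)
(4) = (n + 7)*(n - 3*sqrt(2))*(n - 2*sqrt(2))
(5) = (-2*h + m)*(5*h + m)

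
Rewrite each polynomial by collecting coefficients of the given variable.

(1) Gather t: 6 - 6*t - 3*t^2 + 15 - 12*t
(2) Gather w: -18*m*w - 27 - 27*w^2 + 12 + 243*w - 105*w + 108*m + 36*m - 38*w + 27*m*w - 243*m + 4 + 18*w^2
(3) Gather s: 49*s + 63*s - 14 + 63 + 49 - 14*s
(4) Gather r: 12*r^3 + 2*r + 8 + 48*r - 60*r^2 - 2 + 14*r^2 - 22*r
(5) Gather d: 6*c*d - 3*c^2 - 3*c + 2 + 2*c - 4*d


(1) = -3*t^2 - 18*t + 21
(2) = -99*m - 9*w^2 + w*(9*m + 100) - 11
(3) = 98*s + 98
(4) = 12*r^3 - 46*r^2 + 28*r + 6
(5) = -3*c^2 - c + d*(6*c - 4) + 2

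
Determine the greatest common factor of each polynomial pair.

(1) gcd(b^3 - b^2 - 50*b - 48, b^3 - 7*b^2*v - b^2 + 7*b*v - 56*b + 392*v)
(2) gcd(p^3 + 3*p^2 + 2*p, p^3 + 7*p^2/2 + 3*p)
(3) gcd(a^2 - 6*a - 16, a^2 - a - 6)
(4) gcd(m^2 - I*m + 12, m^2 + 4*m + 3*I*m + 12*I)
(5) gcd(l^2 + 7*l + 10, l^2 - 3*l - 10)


(1) = gcd((b - 8)*(b + 1)*(b + 6), (b - 8)*(b + 7)*(b - 7*v)) = b - 8
(2) = p^2 + 2*p
(3) = gcd((a - 8)*(a + 2), (a - 3)*(a + 2)) = a + 2
(4) = m + 3*I
(5) = gcd((l + 2)*(l + 5), (l - 5)*(l + 2)) = l + 2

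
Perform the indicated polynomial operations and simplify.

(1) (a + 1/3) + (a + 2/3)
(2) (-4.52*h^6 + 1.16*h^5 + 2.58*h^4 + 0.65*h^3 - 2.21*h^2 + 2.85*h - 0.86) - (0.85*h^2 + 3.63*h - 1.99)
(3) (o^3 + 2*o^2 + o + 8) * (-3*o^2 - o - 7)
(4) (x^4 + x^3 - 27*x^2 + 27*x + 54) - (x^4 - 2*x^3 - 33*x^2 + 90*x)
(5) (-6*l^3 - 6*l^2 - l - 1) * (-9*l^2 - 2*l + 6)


(1) = 2*a + 1
(2) = -4.52*h^6 + 1.16*h^5 + 2.58*h^4 + 0.65*h^3 - 3.06*h^2 - 0.78*h + 1.13
(3) = -3*o^5 - 7*o^4 - 12*o^3 - 39*o^2 - 15*o - 56
(4) = 3*x^3 + 6*x^2 - 63*x + 54
(5) = 54*l^5 + 66*l^4 - 15*l^3 - 25*l^2 - 4*l - 6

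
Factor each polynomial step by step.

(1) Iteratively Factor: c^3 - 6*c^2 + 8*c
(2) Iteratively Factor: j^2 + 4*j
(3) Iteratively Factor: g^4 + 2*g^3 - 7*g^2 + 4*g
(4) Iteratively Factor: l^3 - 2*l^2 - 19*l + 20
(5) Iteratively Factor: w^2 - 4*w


(1) = (c - 2)*(c^2 - 4*c) = c*(c - 2)*(c - 4)
(2) = (j + 4)*(j)
(3) = (g - 1)*(g^3 + 3*g^2 - 4*g) = (g - 1)^2*(g^2 + 4*g) = g*(g - 1)^2*(g + 4)
(4) = (l + 4)*(l^2 - 6*l + 5) = (l - 1)*(l + 4)*(l - 5)
(5) = (w)*(w - 4)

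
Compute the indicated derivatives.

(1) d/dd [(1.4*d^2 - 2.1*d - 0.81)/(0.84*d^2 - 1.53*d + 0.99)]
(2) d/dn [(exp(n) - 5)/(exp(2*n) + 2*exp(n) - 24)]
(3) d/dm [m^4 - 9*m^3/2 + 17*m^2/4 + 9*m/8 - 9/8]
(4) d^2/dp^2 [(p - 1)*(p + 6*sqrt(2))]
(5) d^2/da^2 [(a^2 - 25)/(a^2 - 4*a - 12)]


(1) = (-0.378*d^2 + 4.1328*d - 3.3183)/(0.7056*d^4 - 2.5704*d^3 + 4.0041*d^2 - 3.0294*d + 0.9801)
(2) = (-2*(exp(n) - 5)*(exp(n) + 1) + exp(2*n) + 2*exp(n) - 24)*exp(n)/(exp(2*n) + 2*exp(n) - 24)^2
(3) = 4*m^3 - 27*m^2/2 + 17*m/2 + 9/8
(4) = 2
(5) = 2*(4*a^3 - 39*a^2 + 300*a - 556)/(a^6 - 12*a^5 + 12*a^4 + 224*a^3 - 144*a^2 - 1728*a - 1728)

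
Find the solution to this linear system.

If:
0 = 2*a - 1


Then:
a = 1/2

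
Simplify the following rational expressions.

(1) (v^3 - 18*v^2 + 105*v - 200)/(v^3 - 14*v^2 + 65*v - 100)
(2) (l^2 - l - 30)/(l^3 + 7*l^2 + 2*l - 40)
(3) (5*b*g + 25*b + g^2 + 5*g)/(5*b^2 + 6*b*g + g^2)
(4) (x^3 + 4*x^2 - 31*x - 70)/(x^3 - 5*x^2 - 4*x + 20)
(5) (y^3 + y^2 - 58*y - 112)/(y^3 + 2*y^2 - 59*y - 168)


(1) = (v - 8)/(v - 4)
(2) = (l - 6)/(l^2 + 2*l - 8)
(3) = (g + 5)/(b + g)
(4) = (x + 7)/(x - 2)
(5) = (y + 2)/(y + 3)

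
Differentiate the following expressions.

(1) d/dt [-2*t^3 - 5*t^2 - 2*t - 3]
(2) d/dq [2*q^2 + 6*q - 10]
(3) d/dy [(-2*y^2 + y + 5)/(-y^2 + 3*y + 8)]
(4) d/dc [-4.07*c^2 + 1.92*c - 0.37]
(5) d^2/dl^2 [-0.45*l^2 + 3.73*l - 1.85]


(1) = -6*t^2 - 10*t - 2
(2) = 4*q + 6
(3) = (-5*y^2 - 22*y - 7)/(y^4 - 6*y^3 - 7*y^2 + 48*y + 64)
(4) = 1.92 - 8.14*c
(5) = -0.900000000000000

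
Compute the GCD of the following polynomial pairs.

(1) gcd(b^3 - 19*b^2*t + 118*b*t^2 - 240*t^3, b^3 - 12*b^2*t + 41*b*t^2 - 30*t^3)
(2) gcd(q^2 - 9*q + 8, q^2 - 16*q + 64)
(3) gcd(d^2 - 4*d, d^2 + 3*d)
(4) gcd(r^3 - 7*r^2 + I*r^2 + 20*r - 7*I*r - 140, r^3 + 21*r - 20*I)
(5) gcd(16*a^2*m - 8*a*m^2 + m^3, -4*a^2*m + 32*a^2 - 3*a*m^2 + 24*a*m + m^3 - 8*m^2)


(1) = b^2 - 11*b*t + 30*t^2
(2) = q - 8
(3) = gcd(d*(d - 4), d*(d + 3)) = d
(4) = gcd((r - 7)*(r - 4*I)*(r + 5*I), (r - 4*I)*(r - I)*(r + 5*I)) = r^2 + I*r + 20
(5) = gcd(m*(-4*a + m)^2, (-4*a + m)*(a + m)*(m - 8)) = 4*a - m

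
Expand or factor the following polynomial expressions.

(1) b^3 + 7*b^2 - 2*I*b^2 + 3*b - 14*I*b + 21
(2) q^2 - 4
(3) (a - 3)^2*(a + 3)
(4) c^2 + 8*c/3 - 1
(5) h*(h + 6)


(1) = (b + 7)*(b - 3*I)*(b + I)
(2) = (q - 2)*(q + 2)
(3) = a^3 - 3*a^2 - 9*a + 27
(4) = (c - 1/3)*(c + 3)
(5) = h^2 + 6*h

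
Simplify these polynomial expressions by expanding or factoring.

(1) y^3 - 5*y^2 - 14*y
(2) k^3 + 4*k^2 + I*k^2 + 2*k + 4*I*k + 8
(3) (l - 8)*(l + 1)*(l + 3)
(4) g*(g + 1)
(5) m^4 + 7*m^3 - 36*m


(1) = y*(y - 7)*(y + 2)
(2) = (k + 4)*(k - I)*(k + 2*I)
(3) = l^3 - 4*l^2 - 29*l - 24
(4) = g^2 + g
(5) = m*(m - 2)*(m + 3)*(m + 6)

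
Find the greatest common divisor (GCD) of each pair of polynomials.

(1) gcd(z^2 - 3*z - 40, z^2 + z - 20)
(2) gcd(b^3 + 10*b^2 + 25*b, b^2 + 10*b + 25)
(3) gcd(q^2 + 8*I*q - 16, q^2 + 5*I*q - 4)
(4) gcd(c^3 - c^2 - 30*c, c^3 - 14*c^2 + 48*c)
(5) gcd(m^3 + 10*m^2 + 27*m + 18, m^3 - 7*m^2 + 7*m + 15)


(1) = z + 5
(2) = gcd(b*(b + 5)^2, (b + 5)^2) = b^2 + 10*b + 25
(3) = q + 4*I
(4) = gcd(c*(c - 6)*(c + 5), c*(c - 8)*(c - 6)) = c^2 - 6*c
(5) = m + 1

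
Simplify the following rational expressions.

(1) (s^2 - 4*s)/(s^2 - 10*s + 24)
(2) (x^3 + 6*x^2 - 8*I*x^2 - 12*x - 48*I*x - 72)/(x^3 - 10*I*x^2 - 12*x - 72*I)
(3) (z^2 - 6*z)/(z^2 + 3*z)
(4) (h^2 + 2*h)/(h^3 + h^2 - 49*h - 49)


(1) = s/(s - 6)
(2) = (x^2 + x*(6 - 2*I) - 12*I)/(x^2 - 4*I*x + 12)
(3) = (z - 6)/(z + 3)
(4) = (h^2 + 2*h)/(h^3 + h^2 - 49*h - 49)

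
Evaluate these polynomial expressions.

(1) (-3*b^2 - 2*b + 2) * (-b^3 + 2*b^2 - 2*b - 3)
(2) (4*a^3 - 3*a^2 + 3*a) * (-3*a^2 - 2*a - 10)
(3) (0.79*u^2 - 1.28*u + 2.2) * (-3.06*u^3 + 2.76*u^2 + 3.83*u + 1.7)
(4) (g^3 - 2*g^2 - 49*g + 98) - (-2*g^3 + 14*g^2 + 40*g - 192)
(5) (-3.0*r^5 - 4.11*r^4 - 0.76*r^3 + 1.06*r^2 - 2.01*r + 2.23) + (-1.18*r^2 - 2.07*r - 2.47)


(1) = 3*b^5 - 4*b^4 + 17*b^2 + 2*b - 6
(2) = -12*a^5 + a^4 - 43*a^3 + 24*a^2 - 30*a
(3) = -2.4174*u^5 + 6.0972*u^4 - 7.2391*u^3 + 2.5126*u^2 + 6.25*u + 3.74
(4) = 3*g^3 - 16*g^2 - 89*g + 290
(5) = -3.0*r^5 - 4.11*r^4 - 0.76*r^3 - 0.12*r^2 - 4.08*r - 0.24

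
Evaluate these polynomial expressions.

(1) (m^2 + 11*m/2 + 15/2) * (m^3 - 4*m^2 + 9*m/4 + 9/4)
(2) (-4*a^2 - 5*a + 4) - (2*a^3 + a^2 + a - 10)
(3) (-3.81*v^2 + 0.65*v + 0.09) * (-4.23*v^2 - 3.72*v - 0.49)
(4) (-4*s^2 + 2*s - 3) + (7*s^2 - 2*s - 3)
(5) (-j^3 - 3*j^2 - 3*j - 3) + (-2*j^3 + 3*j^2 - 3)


(1) = m^5 + 3*m^4/2 - 49*m^3/4 - 123*m^2/8 + 117*m/4 + 135/8
(2) = -2*a^3 - 5*a^2 - 6*a + 14
(3) = 16.1163*v^4 + 11.4237*v^3 - 0.9318*v^2 - 0.6533*v - 0.0441
(4) = 3*s^2 - 6
(5) = -3*j^3 - 3*j - 6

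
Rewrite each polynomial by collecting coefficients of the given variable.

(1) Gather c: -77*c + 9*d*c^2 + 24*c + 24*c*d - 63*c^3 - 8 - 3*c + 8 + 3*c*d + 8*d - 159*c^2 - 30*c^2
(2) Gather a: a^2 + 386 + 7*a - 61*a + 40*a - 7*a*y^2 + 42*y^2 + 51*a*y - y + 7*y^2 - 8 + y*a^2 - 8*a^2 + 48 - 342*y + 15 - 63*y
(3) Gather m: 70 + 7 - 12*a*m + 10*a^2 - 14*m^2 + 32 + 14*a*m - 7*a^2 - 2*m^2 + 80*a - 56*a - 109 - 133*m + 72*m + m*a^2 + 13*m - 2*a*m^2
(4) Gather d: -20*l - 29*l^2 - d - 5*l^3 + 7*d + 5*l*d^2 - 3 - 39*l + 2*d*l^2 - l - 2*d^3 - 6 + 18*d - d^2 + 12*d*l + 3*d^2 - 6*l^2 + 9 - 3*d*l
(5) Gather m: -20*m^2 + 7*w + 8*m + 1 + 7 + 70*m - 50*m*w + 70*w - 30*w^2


(1) = -63*c^3 + c^2*(9*d - 189) + c*(27*d - 56) + 8*d
(2) = a^2*(y - 7) + a*(-7*y^2 + 51*y - 14) + 49*y^2 - 406*y + 441
(3) = 3*a^2 + 24*a + m^2*(-2*a - 16) + m*(a^2 + 2*a - 48)
(4) = -2*d^3 + d^2*(5*l + 2) + d*(2*l^2 + 9*l + 24) - 5*l^3 - 35*l^2 - 60*l
(5) = -20*m^2 + m*(78 - 50*w) - 30*w^2 + 77*w + 8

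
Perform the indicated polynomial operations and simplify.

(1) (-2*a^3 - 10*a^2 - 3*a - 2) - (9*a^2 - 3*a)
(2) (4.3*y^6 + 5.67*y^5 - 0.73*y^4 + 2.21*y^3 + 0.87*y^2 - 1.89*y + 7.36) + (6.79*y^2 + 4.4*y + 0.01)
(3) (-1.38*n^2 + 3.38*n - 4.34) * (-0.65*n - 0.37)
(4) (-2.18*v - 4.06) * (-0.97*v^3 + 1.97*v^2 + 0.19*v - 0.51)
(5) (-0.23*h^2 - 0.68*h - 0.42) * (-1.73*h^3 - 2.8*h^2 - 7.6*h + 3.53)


(1) = -2*a^3 - 19*a^2 - 2
(2) = 4.3*y^6 + 5.67*y^5 - 0.73*y^4 + 2.21*y^3 + 7.66*y^2 + 2.51*y + 7.37
(3) = 0.897*n^3 - 1.6864*n^2 + 1.5704*n + 1.6058
(4) = 2.1146*v^4 - 0.3564*v^3 - 8.4124*v^2 + 0.3404*v + 2.0706
(5) = 0.3979*h^5 + 1.8204*h^4 + 4.3786*h^3 + 5.5321*h^2 + 0.7916*h - 1.4826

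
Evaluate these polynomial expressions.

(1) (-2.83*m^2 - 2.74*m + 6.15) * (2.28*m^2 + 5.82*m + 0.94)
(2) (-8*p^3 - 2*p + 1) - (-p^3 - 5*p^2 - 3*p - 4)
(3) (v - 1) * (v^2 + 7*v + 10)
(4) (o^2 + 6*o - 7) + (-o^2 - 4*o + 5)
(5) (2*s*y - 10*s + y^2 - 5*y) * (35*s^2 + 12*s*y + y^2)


(1) = -6.4524*m^4 - 22.7178*m^3 - 4.585*m^2 + 33.2174*m + 5.781
(2) = -7*p^3 + 5*p^2 + p + 5
(3) = v^3 + 6*v^2 + 3*v - 10
(4) = 2*o - 2
(5) = 70*s^3*y - 350*s^3 + 59*s^2*y^2 - 295*s^2*y + 14*s*y^3 - 70*s*y^2 + y^4 - 5*y^3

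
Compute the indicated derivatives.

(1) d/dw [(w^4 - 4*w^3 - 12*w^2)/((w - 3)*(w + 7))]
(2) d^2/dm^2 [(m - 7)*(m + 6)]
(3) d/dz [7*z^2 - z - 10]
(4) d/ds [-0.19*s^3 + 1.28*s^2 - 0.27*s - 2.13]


(1) = 2*w*(w^4 + 4*w^3 - 58*w^2 + 102*w + 252)/(w^4 + 8*w^3 - 26*w^2 - 168*w + 441)
(2) = 2
(3) = 14*z - 1
(4) = -0.57*s^2 + 2.56*s - 0.27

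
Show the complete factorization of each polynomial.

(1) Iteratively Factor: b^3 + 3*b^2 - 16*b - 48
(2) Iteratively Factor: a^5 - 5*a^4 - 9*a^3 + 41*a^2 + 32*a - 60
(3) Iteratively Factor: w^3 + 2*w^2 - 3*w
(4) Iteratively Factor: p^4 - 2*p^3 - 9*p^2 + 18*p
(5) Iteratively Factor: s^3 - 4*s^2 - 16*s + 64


(1) = (b - 4)*(b^2 + 7*b + 12) = (b - 4)*(b + 4)*(b + 3)
(2) = (a - 3)*(a^4 - 2*a^3 - 15*a^2 - 4*a + 20) = (a - 3)*(a + 2)*(a^3 - 4*a^2 - 7*a + 10) = (a - 5)*(a - 3)*(a + 2)*(a^2 + a - 2) = (a - 5)*(a - 3)*(a - 1)*(a + 2)*(a + 2)
(3) = (w)*(w^2 + 2*w - 3) = w*(w - 1)*(w + 3)
(4) = (p - 2)*(p^3 - 9*p) = p*(p - 2)*(p^2 - 9) = p*(p - 2)*(p + 3)*(p - 3)
(5) = (s - 4)*(s^2 - 16) = (s - 4)^2*(s + 4)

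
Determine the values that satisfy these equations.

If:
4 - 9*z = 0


Then:
z = 4/9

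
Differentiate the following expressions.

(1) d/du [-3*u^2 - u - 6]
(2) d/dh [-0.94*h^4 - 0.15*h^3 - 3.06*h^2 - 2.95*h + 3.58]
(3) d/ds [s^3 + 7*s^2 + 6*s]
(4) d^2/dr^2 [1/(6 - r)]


(1) = -6*u - 1
(2) = -3.76*h^3 - 0.45*h^2 - 6.12*h - 2.95
(3) = 3*s^2 + 14*s + 6
(4) = -2/(r - 6)^3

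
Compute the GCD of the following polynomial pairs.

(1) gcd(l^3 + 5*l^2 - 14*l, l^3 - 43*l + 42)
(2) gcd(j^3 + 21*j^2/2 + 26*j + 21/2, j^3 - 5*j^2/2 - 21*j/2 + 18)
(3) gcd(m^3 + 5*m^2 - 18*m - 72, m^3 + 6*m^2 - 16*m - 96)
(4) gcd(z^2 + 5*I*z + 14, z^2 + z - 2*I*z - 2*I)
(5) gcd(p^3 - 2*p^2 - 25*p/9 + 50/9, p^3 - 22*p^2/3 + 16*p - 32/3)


(1) = gcd(l*(l - 2)*(l + 7), (l - 6)*(l - 1)*(l + 7)) = l + 7
(2) = gcd((j + 1/2)*(j + 3)*(j + 7), (j - 4)*(j - 3/2)*(j + 3)) = j + 3
(3) = gcd((m - 4)*(m + 3)*(m + 6), (m - 4)*(m + 4)*(m + 6)) = m^2 + 2*m - 24
(4) = gcd((z - 2*I)*(z + 7*I), (z + 1)*(z - 2*I)) = z - 2*I
(5) = p - 2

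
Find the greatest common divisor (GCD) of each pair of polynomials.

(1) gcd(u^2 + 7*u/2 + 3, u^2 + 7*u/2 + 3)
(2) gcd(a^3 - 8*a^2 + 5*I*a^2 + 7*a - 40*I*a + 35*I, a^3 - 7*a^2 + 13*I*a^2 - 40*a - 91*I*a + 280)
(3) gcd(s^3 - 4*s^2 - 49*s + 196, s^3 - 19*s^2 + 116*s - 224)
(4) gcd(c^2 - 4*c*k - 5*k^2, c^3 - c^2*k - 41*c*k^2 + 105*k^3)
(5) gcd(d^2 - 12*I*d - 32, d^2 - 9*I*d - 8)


(1) = u^2 + 7*u/2 + 3
(2) = gcd((a - 7)*(a - 1)*(a + 5*I), (a - 7)*(a + 5*I)*(a + 8*I)) = a^2 + a*(-7 + 5*I) - 35*I
(3) = s^2 - 11*s + 28
(4) = gcd((c - 5*k)*(c + k), (c - 5*k)*(c - 3*k)*(c + 7*k)) = c - 5*k
(5) = d - 8*I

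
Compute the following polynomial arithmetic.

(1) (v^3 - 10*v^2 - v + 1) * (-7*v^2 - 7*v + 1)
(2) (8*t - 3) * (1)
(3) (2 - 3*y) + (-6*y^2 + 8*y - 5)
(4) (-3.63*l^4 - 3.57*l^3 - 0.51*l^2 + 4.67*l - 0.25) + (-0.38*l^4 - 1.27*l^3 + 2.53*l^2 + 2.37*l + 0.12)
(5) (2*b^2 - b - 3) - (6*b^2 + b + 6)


(1) = -7*v^5 + 63*v^4 + 78*v^3 - 10*v^2 - 8*v + 1
(2) = 8*t - 3
(3) = -6*y^2 + 5*y - 3
(4) = -4.01*l^4 - 4.84*l^3 + 2.02*l^2 + 7.04*l - 0.13
(5) = -4*b^2 - 2*b - 9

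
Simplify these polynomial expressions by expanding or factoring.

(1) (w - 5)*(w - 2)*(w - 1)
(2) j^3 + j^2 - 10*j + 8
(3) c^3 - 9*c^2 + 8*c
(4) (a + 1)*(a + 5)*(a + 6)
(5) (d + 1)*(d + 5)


(1) = w^3 - 8*w^2 + 17*w - 10
(2) = (j - 2)*(j - 1)*(j + 4)
(3) = c*(c - 8)*(c - 1)
(4) = a^3 + 12*a^2 + 41*a + 30
(5) = d^2 + 6*d + 5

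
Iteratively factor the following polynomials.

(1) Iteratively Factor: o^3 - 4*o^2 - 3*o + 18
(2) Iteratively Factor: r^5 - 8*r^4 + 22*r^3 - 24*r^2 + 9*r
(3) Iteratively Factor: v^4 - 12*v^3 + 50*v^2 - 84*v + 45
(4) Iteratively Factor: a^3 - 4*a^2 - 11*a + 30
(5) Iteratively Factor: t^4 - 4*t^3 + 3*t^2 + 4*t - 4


(1) = (o - 3)*(o^2 - o - 6) = (o - 3)*(o + 2)*(o - 3)
(2) = (r - 3)*(r^4 - 5*r^3 + 7*r^2 - 3*r) = (r - 3)*(r - 1)*(r^3 - 4*r^2 + 3*r) = r*(r - 3)*(r - 1)*(r^2 - 4*r + 3) = r*(r - 3)*(r - 1)^2*(r - 3)
(3) = (v - 5)*(v^3 - 7*v^2 + 15*v - 9) = (v - 5)*(v - 1)*(v^2 - 6*v + 9) = (v - 5)*(v - 3)*(v - 1)*(v - 3)
(4) = (a - 2)*(a^2 - 2*a - 15) = (a - 5)*(a - 2)*(a + 3)
(5) = (t + 1)*(t^3 - 5*t^2 + 8*t - 4) = (t - 2)*(t + 1)*(t^2 - 3*t + 2) = (t - 2)*(t - 1)*(t + 1)*(t - 2)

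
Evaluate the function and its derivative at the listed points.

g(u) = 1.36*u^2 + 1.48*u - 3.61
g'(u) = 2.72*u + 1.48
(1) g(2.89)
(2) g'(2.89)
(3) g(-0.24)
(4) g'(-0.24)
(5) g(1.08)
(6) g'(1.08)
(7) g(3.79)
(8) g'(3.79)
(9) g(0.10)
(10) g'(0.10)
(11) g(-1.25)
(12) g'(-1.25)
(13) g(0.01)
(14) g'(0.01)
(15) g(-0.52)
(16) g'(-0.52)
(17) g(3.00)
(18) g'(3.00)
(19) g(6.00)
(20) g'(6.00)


(1) = 12.03
(2) = 9.34
(3) = -3.89
(4) = 0.83
(5) = -0.43
(6) = 4.42
(7) = 21.53
(8) = 11.79
(9) = -3.45
(10) = 1.75
(11) = -3.33
(12) = -1.92
(13) = -3.60
(14) = 1.51
(15) = -4.01
(16) = 0.07
(17) = 13.07
(18) = 9.64
(19) = 54.23
(20) = 17.80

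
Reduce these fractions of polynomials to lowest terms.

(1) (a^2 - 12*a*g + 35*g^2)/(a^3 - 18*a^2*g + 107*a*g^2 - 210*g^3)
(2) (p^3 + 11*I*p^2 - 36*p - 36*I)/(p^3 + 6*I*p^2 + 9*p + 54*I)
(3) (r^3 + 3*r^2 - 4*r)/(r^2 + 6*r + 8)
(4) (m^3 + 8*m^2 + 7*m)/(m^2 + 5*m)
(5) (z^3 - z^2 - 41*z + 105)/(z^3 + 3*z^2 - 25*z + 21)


(1) = 1/(a - 6*g)
(2) = (p + 2*I)/(p - 3*I)
(3) = (r^2 - r)/(r + 2)
(4) = (m^2 + 8*m + 7)/(m + 5)
(5) = (z - 5)/(z - 1)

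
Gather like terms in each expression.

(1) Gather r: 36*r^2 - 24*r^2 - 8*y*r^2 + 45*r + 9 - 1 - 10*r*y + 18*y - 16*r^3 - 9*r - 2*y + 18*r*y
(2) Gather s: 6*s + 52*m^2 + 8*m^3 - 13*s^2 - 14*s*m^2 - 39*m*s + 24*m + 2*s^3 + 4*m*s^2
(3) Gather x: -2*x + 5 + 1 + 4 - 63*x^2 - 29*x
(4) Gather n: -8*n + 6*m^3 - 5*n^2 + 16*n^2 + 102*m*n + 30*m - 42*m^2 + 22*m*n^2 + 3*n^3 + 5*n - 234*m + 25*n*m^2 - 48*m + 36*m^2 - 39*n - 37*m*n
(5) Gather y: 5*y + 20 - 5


(1) = -16*r^3 + r^2*(12 - 8*y) + r*(8*y + 36) + 16*y + 8
(2) = 8*m^3 + 52*m^2 + 24*m + 2*s^3 + s^2*(4*m - 13) + s*(-14*m^2 - 39*m + 6)
(3) = -63*x^2 - 31*x + 10
(4) = 6*m^3 - 6*m^2 - 252*m + 3*n^3 + n^2*(22*m + 11) + n*(25*m^2 + 65*m - 42)
(5) = 5*y + 15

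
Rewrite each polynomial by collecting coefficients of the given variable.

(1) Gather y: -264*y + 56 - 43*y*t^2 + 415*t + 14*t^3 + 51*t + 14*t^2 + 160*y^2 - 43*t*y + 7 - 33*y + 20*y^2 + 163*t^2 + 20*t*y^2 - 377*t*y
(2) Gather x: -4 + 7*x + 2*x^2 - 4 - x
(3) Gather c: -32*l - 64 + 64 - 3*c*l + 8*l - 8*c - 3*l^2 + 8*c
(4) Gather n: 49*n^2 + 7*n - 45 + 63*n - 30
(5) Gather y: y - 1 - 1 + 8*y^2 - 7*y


(1) = 14*t^3 + 177*t^2 + 466*t + y^2*(20*t + 180) + y*(-43*t^2 - 420*t - 297) + 63
(2) = 2*x^2 + 6*x - 8
(3) = -3*c*l - 3*l^2 - 24*l
(4) = 49*n^2 + 70*n - 75
(5) = 8*y^2 - 6*y - 2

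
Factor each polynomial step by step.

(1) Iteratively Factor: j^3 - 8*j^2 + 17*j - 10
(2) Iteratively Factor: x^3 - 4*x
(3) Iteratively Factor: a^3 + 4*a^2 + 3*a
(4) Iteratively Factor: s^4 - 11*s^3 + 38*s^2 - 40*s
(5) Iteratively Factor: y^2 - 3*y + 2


(1) = (j - 1)*(j^2 - 7*j + 10) = (j - 5)*(j - 1)*(j - 2)
(2) = (x + 2)*(x^2 - 2*x) = (x - 2)*(x + 2)*(x)
(3) = (a + 3)*(a^2 + a) = a*(a + 3)*(a + 1)
(4) = (s - 4)*(s^3 - 7*s^2 + 10*s) = s*(s - 4)*(s^2 - 7*s + 10) = s*(s - 4)*(s - 2)*(s - 5)
(5) = (y - 1)*(y - 2)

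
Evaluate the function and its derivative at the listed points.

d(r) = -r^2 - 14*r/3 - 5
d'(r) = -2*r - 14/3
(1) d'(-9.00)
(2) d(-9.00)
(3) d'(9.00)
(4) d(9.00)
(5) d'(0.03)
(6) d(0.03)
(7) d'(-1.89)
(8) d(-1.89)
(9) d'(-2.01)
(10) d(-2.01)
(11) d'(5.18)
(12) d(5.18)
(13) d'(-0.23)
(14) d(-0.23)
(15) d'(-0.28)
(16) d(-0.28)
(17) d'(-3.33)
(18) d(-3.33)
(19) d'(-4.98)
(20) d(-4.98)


(1) = 13.33
(2) = -44.00
(3) = -22.67
(4) = -128.00
(5) = -4.73
(6) = -5.14
(7) = -0.89
(8) = 0.25
(9) = -0.65
(10) = 0.34
(11) = -15.03
(12) = -56.01
(13) = -4.21
(14) = -3.98
(15) = -4.11
(16) = -3.77
(17) = 1.99
(18) = -0.55
(19) = 5.29
(20) = -6.56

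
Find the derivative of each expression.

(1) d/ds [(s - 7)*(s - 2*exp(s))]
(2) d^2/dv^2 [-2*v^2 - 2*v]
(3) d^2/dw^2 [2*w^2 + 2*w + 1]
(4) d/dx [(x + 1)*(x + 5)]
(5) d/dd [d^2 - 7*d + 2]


(1) = s - (s - 7)*(2*exp(s) - 1) - 2*exp(s)
(2) = -4
(3) = 4
(4) = 2*x + 6
(5) = 2*d - 7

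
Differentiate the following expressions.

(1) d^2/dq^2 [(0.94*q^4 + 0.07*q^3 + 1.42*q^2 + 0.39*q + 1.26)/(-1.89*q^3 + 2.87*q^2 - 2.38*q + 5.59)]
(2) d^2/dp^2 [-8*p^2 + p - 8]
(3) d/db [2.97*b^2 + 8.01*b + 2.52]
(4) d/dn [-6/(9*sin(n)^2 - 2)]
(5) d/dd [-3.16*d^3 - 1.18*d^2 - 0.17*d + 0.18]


(1) = (-17.932922*q^6 - 27.53205*q^5 - 134.298738*q^4 + 78.552824*q^3 - 355.923912*q^2 - 3.8157*q - 72.967052)/(6.751269*q^9 - 30.755781*q^8 + 72.208017*q^7 - 161.003024*q^6 + 272.859636*q^5 - 337.772925*q^4 + 419.756323*q^3 - 364.038129*q^2 + 223.111434*q - 174.676879)
(2) = -16
(3) = 5.94*b + 8.01
(4) = 216*sin(2*n)/(5 - 9*cos(2*n))^2
(5) = -9.48*d^2 - 2.36*d - 0.17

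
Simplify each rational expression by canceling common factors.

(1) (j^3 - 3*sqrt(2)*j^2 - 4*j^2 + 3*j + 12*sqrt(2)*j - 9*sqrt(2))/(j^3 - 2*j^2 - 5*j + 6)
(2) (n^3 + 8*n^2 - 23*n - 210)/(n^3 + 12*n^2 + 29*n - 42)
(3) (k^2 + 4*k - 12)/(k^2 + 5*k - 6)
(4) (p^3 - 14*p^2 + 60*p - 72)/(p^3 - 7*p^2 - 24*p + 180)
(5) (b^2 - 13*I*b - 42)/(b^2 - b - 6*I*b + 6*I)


(1) = (j - 3*sqrt(2))/(j + 2)
(2) = (n - 5)/(n - 1)
(3) = (k - 2)/(k - 1)
(4) = (p - 2)/(p + 5)
(5) = (b - 7*I)/(b - 1)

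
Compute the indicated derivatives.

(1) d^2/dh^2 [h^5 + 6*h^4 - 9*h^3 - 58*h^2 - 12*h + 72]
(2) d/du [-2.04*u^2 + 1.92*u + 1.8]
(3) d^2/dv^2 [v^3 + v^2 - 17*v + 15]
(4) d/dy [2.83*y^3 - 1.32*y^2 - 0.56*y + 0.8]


(1) = 20*h^3 + 72*h^2 - 54*h - 116
(2) = 1.92 - 4.08*u
(3) = 6*v + 2
(4) = 8.49*y^2 - 2.64*y - 0.56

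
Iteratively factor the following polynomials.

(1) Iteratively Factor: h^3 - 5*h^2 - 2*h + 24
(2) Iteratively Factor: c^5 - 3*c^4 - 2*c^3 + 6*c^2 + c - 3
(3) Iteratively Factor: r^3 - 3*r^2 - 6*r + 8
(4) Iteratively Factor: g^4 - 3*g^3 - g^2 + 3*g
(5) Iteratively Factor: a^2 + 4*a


(1) = (h - 3)*(h^2 - 2*h - 8) = (h - 3)*(h + 2)*(h - 4)
(2) = (c - 1)*(c^4 - 2*c^3 - 4*c^2 + 2*c + 3) = (c - 1)*(c + 1)*(c^3 - 3*c^2 - c + 3) = (c - 1)*(c + 1)^2*(c^2 - 4*c + 3) = (c - 1)^2*(c + 1)^2*(c - 3)
(3) = (r + 2)*(r^2 - 5*r + 4) = (r - 4)*(r + 2)*(r - 1)
(4) = (g + 1)*(g^3 - 4*g^2 + 3*g) = (g - 1)*(g + 1)*(g^2 - 3*g) = (g - 3)*(g - 1)*(g + 1)*(g)
(5) = (a + 4)*(a)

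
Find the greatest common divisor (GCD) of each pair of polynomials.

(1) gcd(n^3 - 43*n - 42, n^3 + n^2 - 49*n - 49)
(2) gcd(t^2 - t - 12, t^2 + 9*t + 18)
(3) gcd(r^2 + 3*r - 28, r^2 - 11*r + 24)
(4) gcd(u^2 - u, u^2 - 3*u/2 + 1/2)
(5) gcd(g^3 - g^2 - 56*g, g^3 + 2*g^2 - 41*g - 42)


(1) = n^2 - 6*n - 7
(2) = gcd((t - 4)*(t + 3), (t + 3)*(t + 6)) = t + 3
(3) = gcd((r - 4)*(r + 7), (r - 8)*(r - 3)) = 1
(4) = gcd(u*(u - 1), (u - 1)*(u - 1/2)) = u - 1
(5) = gcd(g*(g - 8)*(g + 7), (g - 6)*(g + 1)*(g + 7)) = g + 7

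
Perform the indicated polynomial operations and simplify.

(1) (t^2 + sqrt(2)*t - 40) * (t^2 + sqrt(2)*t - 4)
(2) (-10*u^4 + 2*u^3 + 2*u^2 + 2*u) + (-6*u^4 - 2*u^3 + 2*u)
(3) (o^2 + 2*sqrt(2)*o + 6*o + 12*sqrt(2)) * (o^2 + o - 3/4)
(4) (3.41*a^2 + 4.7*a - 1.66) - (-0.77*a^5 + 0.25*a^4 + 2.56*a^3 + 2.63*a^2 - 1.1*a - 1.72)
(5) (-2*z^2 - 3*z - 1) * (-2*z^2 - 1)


(1) = t^4 + 2*sqrt(2)*t^3 - 42*t^2 - 44*sqrt(2)*t + 160
(2) = -16*u^4 + 2*u^2 + 4*u
(3) = o^4 + 2*sqrt(2)*o^3 + 7*o^3 + 21*o^2/4 + 14*sqrt(2)*o^2 - 9*o/2 + 21*sqrt(2)*o/2 - 9*sqrt(2)
(4) = 0.77*a^5 - 0.25*a^4 - 2.56*a^3 + 0.78*a^2 + 5.8*a + 0.06
(5) = 4*z^4 + 6*z^3 + 4*z^2 + 3*z + 1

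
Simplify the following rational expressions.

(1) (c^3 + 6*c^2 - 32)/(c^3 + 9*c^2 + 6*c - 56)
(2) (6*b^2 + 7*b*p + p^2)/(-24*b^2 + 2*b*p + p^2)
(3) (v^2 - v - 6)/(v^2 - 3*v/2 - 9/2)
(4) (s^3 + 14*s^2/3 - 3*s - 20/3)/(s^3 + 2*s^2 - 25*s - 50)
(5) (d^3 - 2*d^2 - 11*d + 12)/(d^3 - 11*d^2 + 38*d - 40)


(1) = (c + 4)/(c + 7)
(2) = (b + p)/(-4*b + p)
(3) = (2*v + 4)/(2*v + 3)
(4) = (3*s^2 - s - 4)/(3*s^2 - 9*s - 30)
(5) = (d^2 + 2*d - 3)/(d^2 - 7*d + 10)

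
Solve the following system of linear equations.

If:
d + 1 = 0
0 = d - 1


Then:
No Solution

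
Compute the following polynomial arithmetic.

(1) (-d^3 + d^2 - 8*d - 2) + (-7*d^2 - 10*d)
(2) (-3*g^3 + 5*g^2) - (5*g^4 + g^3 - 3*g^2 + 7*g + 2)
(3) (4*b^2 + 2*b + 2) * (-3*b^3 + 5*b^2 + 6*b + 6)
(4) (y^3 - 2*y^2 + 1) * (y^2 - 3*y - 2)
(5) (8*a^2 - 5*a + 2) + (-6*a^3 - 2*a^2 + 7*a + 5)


(1) = -d^3 - 6*d^2 - 18*d - 2
(2) = -5*g^4 - 4*g^3 + 8*g^2 - 7*g - 2
(3) = -12*b^5 + 14*b^4 + 28*b^3 + 46*b^2 + 24*b + 12
(4) = y^5 - 5*y^4 + 4*y^3 + 5*y^2 - 3*y - 2
(5) = -6*a^3 + 6*a^2 + 2*a + 7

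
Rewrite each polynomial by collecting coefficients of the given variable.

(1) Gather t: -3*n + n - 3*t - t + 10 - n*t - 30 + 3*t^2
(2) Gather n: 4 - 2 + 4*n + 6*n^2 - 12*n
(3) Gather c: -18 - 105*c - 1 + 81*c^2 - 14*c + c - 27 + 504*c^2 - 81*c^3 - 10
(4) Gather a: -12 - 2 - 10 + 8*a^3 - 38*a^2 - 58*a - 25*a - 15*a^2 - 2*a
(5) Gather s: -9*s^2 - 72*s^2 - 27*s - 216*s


(1) = -2*n + 3*t^2 + t*(-n - 4) - 20
(2) = 6*n^2 - 8*n + 2
(3) = -81*c^3 + 585*c^2 - 118*c - 56
(4) = 8*a^3 - 53*a^2 - 85*a - 24
(5) = -81*s^2 - 243*s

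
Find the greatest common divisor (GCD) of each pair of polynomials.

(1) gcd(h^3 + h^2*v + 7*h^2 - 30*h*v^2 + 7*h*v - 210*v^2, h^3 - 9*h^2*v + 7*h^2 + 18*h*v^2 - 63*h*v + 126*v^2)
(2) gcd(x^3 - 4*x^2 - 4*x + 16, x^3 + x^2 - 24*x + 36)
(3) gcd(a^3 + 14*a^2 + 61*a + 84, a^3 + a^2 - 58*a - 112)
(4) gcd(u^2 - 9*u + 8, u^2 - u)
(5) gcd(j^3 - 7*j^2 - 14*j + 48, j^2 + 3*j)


(1) = gcd((h + 7)*(h - 5*v)*(h + 6*v), (h + 7)*(h - 6*v)*(h - 3*v)) = h + 7
(2) = x - 2
(3) = a + 7
(4) = u - 1
(5) = gcd((j - 8)*(j - 2)*(j + 3), j*(j + 3)) = j + 3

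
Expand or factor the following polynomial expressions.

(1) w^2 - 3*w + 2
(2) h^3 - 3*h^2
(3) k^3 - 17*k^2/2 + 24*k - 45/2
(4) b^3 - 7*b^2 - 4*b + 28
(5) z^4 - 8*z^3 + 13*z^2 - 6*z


(1) = (w - 2)*(w - 1)
(2) = h^2*(h - 3)
(3) = (k - 3)^2*(k - 5/2)
(4) = (b - 7)*(b - 2)*(b + 2)
(5) = z*(z - 6)*(z - 1)^2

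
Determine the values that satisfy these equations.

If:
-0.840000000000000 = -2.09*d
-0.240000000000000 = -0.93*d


Then:
No Solution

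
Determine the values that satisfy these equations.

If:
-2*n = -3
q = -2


Then:
n = 3/2
q = -2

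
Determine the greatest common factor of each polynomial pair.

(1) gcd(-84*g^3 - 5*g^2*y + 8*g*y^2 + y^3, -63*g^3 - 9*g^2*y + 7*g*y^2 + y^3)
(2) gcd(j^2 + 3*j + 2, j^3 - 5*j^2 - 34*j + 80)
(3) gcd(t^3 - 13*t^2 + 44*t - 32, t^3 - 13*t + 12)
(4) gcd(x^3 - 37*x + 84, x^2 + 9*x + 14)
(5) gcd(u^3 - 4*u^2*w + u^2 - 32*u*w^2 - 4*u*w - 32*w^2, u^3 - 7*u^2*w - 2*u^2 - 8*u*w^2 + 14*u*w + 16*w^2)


(1) = -21*g^2 + 4*g*y + y^2
(2) = 1
(3) = t - 1
(4) = gcd((x - 4)*(x - 3)*(x + 7), (x + 2)*(x + 7)) = x + 7
(5) = u - 8*w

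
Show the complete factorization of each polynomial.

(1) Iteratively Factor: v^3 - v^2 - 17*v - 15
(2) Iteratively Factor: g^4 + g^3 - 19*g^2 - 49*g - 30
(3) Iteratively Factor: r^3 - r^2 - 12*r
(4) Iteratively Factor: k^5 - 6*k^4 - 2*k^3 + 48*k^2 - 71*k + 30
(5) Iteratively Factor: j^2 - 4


(1) = (v + 1)*(v^2 - 2*v - 15) = (v + 1)*(v + 3)*(v - 5)
(2) = (g + 2)*(g^3 - g^2 - 17*g - 15) = (g + 2)*(g + 3)*(g^2 - 4*g - 5) = (g - 5)*(g + 2)*(g + 3)*(g + 1)
(3) = (r)*(r^2 - r - 12) = r*(r + 3)*(r - 4)
(4) = (k - 1)*(k^4 - 5*k^3 - 7*k^2 + 41*k - 30) = (k - 5)*(k - 1)*(k^3 - 7*k + 6) = (k - 5)*(k - 1)^2*(k^2 + k - 6) = (k - 5)*(k - 2)*(k - 1)^2*(k + 3)
(5) = (j + 2)*(j - 2)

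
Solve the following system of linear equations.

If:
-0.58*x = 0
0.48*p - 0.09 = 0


Then:
p = 0.19
x = 0.00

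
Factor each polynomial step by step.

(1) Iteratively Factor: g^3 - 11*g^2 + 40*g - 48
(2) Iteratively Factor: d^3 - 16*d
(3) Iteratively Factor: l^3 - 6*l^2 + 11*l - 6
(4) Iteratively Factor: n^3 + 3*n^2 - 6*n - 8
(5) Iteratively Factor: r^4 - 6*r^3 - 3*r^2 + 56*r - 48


(1) = (g - 3)*(g^2 - 8*g + 16) = (g - 4)*(g - 3)*(g - 4)
(2) = (d - 4)*(d^2 + 4*d) = (d - 4)*(d + 4)*(d)
(3) = (l - 3)*(l^2 - 3*l + 2) = (l - 3)*(l - 1)*(l - 2)
(4) = (n + 4)*(n^2 - n - 2) = (n - 2)*(n + 4)*(n + 1)
(5) = (r + 3)*(r^3 - 9*r^2 + 24*r - 16) = (r - 4)*(r + 3)*(r^2 - 5*r + 4) = (r - 4)*(r - 1)*(r + 3)*(r - 4)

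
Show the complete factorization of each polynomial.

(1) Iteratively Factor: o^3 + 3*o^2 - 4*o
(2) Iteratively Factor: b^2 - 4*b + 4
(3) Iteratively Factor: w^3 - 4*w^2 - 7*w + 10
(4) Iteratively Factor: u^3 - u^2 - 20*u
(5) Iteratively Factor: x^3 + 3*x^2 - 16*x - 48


(1) = (o - 1)*(o^2 + 4*o) = (o - 1)*(o + 4)*(o)
(2) = (b - 2)*(b - 2)
(3) = (w - 5)*(w^2 + w - 2) = (w - 5)*(w + 2)*(w - 1)
(4) = (u - 5)*(u^2 + 4*u) = u*(u - 5)*(u + 4)
(5) = (x + 4)*(x^2 - x - 12) = (x + 3)*(x + 4)*(x - 4)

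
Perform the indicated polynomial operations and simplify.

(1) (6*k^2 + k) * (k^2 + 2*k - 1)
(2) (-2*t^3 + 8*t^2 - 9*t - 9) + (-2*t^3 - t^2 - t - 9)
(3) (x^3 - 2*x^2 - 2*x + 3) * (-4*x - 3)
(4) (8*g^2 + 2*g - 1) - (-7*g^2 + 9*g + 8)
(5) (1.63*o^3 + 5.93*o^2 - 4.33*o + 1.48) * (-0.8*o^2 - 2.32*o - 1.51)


(1) = 6*k^4 + 13*k^3 - 4*k^2 - k
(2) = -4*t^3 + 7*t^2 - 10*t - 18
(3) = -4*x^4 + 5*x^3 + 14*x^2 - 6*x - 9
(4) = 15*g^2 - 7*g - 9
(5) = -1.304*o^5 - 8.5256*o^4 - 12.7549*o^3 - 0.0927*o^2 + 3.1047*o - 2.2348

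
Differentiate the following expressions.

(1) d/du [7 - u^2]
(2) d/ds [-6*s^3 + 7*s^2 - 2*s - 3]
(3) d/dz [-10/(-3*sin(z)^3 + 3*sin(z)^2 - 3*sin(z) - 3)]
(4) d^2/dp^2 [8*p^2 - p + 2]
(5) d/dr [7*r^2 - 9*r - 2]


(1) = -2*u
(2) = -18*s^2 + 14*s - 2
(3) = 10*(-3*sin(z)^2 + 2*sin(z) - 1)*cos(z)/(3*(sin(z)^3 - sin(z)^2 + sin(z) + 1)^2)
(4) = 16
(5) = 14*r - 9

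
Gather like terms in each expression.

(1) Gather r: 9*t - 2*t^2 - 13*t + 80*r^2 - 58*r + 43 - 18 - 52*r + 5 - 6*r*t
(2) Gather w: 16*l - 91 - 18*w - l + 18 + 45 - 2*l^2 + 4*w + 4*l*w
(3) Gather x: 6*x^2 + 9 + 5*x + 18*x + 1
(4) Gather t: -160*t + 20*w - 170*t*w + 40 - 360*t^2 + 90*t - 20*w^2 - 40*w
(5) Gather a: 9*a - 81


(1) = 80*r^2 + r*(-6*t - 110) - 2*t^2 - 4*t + 30
(2) = -2*l^2 + 15*l + w*(4*l - 14) - 28
(3) = 6*x^2 + 23*x + 10
(4) = -360*t^2 + t*(-170*w - 70) - 20*w^2 - 20*w + 40
(5) = 9*a - 81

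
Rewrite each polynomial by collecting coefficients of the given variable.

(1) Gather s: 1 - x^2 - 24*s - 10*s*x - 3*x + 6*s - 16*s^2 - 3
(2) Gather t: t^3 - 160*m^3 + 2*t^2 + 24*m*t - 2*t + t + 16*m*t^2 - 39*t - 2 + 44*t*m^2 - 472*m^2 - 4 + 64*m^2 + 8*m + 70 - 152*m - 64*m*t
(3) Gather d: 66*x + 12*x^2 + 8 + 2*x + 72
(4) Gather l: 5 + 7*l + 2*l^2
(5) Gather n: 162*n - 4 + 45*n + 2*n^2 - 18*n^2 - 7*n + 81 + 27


(1) = -16*s^2 + s*(-10*x - 18) - x^2 - 3*x - 2
(2) = -160*m^3 - 408*m^2 - 144*m + t^3 + t^2*(16*m + 2) + t*(44*m^2 - 40*m - 40) + 64
(3) = 12*x^2 + 68*x + 80
(4) = 2*l^2 + 7*l + 5
(5) = -16*n^2 + 200*n + 104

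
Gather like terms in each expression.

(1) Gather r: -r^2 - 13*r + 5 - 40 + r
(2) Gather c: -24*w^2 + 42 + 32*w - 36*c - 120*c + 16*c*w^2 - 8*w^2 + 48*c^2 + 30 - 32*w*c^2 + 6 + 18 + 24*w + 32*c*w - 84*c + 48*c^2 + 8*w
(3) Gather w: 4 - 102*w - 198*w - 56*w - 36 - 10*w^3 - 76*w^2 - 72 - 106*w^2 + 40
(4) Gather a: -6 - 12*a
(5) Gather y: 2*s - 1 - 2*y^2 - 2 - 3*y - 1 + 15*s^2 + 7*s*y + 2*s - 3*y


(1) = -r^2 - 12*r - 35
(2) = c^2*(96 - 32*w) + c*(16*w^2 + 32*w - 240) - 32*w^2 + 64*w + 96
(3) = -10*w^3 - 182*w^2 - 356*w - 64
(4) = -12*a - 6
(5) = 15*s^2 + 4*s - 2*y^2 + y*(7*s - 6) - 4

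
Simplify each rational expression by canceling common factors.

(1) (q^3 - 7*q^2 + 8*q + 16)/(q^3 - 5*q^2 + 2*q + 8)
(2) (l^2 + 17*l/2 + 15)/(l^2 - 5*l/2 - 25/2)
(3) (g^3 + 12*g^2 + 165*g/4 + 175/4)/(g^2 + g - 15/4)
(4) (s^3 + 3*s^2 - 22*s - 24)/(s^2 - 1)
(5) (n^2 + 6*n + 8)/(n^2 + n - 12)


(1) = (q - 4)/(q - 2)
(2) = (l + 6)/(l - 5)
(3) = (2*g^2 + 19*g + 35)/(2*g - 3)
(4) = (s^2 + 2*s - 24)/(s - 1)
(5) = (n + 2)/(n - 3)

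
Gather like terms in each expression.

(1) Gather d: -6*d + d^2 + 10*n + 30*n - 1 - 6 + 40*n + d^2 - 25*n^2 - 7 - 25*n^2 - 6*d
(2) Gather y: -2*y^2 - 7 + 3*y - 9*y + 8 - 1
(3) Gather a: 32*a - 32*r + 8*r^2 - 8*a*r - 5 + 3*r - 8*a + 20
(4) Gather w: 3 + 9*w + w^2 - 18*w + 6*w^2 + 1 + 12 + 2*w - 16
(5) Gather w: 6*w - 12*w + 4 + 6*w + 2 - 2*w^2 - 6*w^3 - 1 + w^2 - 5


(1) = 2*d^2 - 12*d - 50*n^2 + 80*n - 14
(2) = -2*y^2 - 6*y
(3) = a*(24 - 8*r) + 8*r^2 - 29*r + 15
(4) = 7*w^2 - 7*w
(5) = -6*w^3 - w^2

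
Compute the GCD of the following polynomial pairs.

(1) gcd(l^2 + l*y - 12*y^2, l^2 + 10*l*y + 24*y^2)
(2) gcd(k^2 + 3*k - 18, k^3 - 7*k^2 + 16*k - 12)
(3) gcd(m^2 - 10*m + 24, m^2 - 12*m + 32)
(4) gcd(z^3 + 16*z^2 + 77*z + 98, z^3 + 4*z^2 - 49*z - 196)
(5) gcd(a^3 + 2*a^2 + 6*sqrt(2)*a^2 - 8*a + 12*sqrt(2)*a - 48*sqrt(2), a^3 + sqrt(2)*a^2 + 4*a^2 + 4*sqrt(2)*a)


(1) = gcd((l - 3*y)*(l + 4*y), (l + 4*y)*(l + 6*y)) = l + 4*y
(2) = gcd((k - 3)*(k + 6), (k - 3)*(k - 2)^2) = k - 3
(3) = m - 4
(4) = gcd((z + 2)*(z + 7)^2, (z - 7)*(z + 4)*(z + 7)) = z + 7
(5) = gcd((a - 2)*(a + 4)*(a + 6*sqrt(2)), a*(a + 4)*(a + sqrt(2))) = a + 4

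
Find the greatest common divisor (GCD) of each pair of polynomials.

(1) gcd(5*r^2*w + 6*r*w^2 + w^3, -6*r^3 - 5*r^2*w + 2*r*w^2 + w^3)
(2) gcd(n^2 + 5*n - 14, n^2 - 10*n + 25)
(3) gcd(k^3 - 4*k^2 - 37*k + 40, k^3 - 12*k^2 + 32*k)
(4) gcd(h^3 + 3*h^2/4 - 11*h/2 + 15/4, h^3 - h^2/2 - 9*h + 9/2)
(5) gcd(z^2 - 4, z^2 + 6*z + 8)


(1) = gcd(w*(r + w)*(5*r + w), (-2*r + w)*(r + w)*(3*r + w)) = r + w
(2) = 1
(3) = k - 8
(4) = gcd((h - 5/4)*(h - 1)*(h + 3), (h - 3)*(h - 1/2)*(h + 3)) = h + 3
(5) = gcd((z - 2)*(z + 2), (z + 2)*(z + 4)) = z + 2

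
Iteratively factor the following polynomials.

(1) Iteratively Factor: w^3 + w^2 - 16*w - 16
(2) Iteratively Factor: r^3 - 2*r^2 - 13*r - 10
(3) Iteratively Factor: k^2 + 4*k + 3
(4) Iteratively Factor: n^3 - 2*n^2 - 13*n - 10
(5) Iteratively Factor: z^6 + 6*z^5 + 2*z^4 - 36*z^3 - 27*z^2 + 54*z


(1) = (w + 4)*(w^2 - 3*w - 4) = (w - 4)*(w + 4)*(w + 1)
(2) = (r + 2)*(r^2 - 4*r - 5) = (r - 5)*(r + 2)*(r + 1)
(3) = (k + 3)*(k + 1)
(4) = (n - 5)*(n^2 + 3*n + 2) = (n - 5)*(n + 1)*(n + 2)
(5) = (z + 3)*(z^5 + 3*z^4 - 7*z^3 - 15*z^2 + 18*z) = (z + 3)^2*(z^4 - 7*z^2 + 6*z) = (z - 1)*(z + 3)^2*(z^3 + z^2 - 6*z) = (z - 1)*(z + 3)^3*(z^2 - 2*z) = z*(z - 1)*(z + 3)^3*(z - 2)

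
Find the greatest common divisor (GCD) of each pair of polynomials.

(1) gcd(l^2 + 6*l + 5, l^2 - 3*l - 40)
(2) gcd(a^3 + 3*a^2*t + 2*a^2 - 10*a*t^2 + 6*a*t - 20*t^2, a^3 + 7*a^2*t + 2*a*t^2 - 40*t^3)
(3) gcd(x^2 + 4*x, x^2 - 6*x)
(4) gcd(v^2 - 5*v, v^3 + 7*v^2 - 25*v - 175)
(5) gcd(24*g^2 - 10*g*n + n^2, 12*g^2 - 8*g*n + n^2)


(1) = l + 5
(2) = -a^2 - 3*a*t + 10*t^2
(3) = x
(4) = v - 5
(5) = gcd((-6*g + n)*(-4*g + n), (-6*g + n)*(-2*g + n)) = 6*g - n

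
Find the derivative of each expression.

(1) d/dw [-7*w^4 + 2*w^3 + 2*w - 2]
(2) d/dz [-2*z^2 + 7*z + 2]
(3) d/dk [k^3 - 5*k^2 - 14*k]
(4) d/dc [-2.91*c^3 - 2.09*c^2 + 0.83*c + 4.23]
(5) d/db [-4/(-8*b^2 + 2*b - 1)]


(1) = -28*w^3 + 6*w^2 + 2
(2) = 7 - 4*z
(3) = 3*k^2 - 10*k - 14
(4) = -8.73*c^2 - 4.18*c + 0.83
(5) = 8*(1 - 8*b)/(8*b^2 - 2*b + 1)^2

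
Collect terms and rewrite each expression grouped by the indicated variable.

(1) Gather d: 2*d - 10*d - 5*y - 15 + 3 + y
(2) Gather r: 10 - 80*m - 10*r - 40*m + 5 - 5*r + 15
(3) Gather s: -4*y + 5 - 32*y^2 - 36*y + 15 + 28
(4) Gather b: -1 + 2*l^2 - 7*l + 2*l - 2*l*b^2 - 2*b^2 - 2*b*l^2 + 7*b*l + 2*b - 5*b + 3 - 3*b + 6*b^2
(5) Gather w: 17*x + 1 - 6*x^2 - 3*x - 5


(1) = -8*d - 4*y - 12
(2) = -120*m - 15*r + 30
(3) = -32*y^2 - 40*y + 48
(4) = b^2*(4 - 2*l) + b*(-2*l^2 + 7*l - 6) + 2*l^2 - 5*l + 2
(5) = -6*x^2 + 14*x - 4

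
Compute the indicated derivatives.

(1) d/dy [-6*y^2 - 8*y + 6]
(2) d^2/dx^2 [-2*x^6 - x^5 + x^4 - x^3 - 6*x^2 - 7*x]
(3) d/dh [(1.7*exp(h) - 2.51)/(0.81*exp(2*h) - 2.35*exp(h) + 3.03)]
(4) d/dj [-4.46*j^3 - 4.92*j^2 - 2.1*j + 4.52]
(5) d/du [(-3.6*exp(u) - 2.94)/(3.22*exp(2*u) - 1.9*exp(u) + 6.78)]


(1) = -12*y - 8
(2) = -60*x^4 - 20*x^3 + 12*x^2 - 6*x - 12
(3) = (-1.377*exp(2*h) + 4.0662*exp(h) - 0.7475)*exp(h)/(0.6561*exp(4*h) - 3.807*exp(3*h) + 10.4311*exp(2*h) - 14.241*exp(h) + 9.1809)
(4) = -13.38*j^2 - 9.84*j - 2.1
(5) = (11.592*exp(2*u) + 18.9336*exp(u) - 29.994)*exp(u)/(10.3684*exp(4*u) - 12.236*exp(3*u) + 47.2732*exp(2*u) - 25.764*exp(u) + 45.9684)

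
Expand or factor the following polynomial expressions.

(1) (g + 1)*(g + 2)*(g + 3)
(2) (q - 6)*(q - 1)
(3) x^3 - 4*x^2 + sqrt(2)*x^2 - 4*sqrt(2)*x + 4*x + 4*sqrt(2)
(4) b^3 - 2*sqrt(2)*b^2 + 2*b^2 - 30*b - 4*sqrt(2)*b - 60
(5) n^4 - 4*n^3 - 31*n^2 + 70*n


(1) = g^3 + 6*g^2 + 11*g + 6
(2) = q^2 - 7*q + 6
(3) = (x - 2)^2*(x + sqrt(2))
(4) = (b + 2)*(b - 5*sqrt(2))*(b + 3*sqrt(2))
(5) = n*(n - 7)*(n - 2)*(n + 5)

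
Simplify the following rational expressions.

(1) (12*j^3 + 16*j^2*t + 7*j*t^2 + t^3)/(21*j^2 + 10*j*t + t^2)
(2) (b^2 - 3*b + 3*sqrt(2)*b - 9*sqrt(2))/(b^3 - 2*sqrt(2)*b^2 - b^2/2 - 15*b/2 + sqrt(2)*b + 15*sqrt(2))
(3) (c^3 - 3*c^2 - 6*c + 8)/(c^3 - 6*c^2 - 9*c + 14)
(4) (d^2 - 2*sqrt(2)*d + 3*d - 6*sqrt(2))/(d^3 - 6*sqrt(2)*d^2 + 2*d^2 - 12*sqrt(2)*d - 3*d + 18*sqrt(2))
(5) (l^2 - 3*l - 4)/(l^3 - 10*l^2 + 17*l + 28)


(1) = (4*j^2 + 4*j*t + t^2)/(7*j + t)
(2) = (2*b + 6*sqrt(2))/(2*b^2 + b*(5 - 4*sqrt(2)) - 10*sqrt(2))
(3) = (c - 4)/(c - 7)
(4) = (d - 2*sqrt(2))/(d^2 + d*(-6*sqrt(2) - 1) + 6*sqrt(2))
(5) = 1/(l - 7)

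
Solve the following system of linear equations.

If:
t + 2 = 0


Then:
t = -2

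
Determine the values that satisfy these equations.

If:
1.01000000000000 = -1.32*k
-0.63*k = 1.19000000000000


Then:
No Solution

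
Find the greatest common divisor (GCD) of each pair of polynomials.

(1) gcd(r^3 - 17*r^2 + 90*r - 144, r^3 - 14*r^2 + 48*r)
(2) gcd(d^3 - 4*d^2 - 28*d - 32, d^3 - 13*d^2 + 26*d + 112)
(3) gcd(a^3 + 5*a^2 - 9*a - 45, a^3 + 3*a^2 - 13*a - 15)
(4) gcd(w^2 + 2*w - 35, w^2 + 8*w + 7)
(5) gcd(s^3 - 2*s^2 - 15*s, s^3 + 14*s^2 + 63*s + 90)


(1) = r^2 - 14*r + 48
(2) = d^2 - 6*d - 16
(3) = gcd((a - 3)*(a + 3)*(a + 5), (a - 3)*(a + 1)*(a + 5)) = a^2 + 2*a - 15
(4) = gcd((w - 5)*(w + 7), (w + 1)*(w + 7)) = w + 7
(5) = gcd(s*(s - 5)*(s + 3), (s + 3)*(s + 5)*(s + 6)) = s + 3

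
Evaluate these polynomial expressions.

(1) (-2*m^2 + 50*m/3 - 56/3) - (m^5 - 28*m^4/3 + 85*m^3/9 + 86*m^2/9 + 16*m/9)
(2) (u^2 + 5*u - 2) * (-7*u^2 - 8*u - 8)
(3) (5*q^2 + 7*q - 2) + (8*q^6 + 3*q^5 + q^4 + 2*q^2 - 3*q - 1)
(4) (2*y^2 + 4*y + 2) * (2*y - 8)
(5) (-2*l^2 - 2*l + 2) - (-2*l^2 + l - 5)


(1) = -m^5 + 28*m^4/3 - 85*m^3/9 - 104*m^2/9 + 134*m/9 - 56/3
(2) = -7*u^4 - 43*u^3 - 34*u^2 - 24*u + 16
(3) = 8*q^6 + 3*q^5 + q^4 + 7*q^2 + 4*q - 3
(4) = 4*y^3 - 8*y^2 - 28*y - 16
(5) = 7 - 3*l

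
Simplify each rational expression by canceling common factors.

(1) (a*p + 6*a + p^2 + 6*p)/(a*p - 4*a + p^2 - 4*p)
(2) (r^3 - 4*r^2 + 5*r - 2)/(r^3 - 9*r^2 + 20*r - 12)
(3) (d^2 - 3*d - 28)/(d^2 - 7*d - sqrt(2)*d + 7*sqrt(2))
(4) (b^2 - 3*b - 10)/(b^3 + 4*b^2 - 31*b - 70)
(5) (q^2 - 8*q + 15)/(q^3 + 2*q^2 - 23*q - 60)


(1) = (p + 6)/(p - 4)
(2) = (r - 1)/(r - 6)
(3) = (d + 4)/(d - sqrt(2))
(4) = 1/(b + 7)
(5) = (q - 3)/(q^2 + 7*q + 12)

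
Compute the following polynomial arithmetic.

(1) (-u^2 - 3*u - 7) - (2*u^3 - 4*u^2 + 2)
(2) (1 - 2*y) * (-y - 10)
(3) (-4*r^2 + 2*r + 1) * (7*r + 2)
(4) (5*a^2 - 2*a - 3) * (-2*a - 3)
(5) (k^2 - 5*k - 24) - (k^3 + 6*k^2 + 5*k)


(1) = -2*u^3 + 3*u^2 - 3*u - 9
(2) = 2*y^2 + 19*y - 10
(3) = -28*r^3 + 6*r^2 + 11*r + 2
(4) = -10*a^3 - 11*a^2 + 12*a + 9
(5) = -k^3 - 5*k^2 - 10*k - 24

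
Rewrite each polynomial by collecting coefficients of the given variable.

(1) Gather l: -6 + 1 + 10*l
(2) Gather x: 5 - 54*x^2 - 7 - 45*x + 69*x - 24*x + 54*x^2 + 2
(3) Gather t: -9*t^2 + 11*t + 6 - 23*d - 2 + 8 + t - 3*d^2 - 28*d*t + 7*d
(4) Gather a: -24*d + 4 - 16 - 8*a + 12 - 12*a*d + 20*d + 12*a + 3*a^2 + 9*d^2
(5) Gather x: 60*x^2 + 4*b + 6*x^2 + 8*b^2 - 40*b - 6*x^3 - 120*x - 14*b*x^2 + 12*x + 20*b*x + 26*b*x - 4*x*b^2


(1) = 10*l - 5
(2) = 0
(3) = -3*d^2 - 16*d - 9*t^2 + t*(12 - 28*d) + 12
(4) = 3*a^2 + a*(4 - 12*d) + 9*d^2 - 4*d
(5) = 8*b^2 - 36*b - 6*x^3 + x^2*(66 - 14*b) + x*(-4*b^2 + 46*b - 108)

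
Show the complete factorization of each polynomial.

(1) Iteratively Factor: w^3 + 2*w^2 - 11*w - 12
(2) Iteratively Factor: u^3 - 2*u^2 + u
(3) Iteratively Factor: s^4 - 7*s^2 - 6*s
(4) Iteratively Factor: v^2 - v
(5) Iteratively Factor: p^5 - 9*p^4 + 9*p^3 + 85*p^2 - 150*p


(1) = (w - 3)*(w^2 + 5*w + 4) = (w - 3)*(w + 4)*(w + 1)
(2) = (u - 1)*(u^2 - u) = u*(u - 1)*(u - 1)
(3) = (s + 2)*(s^3 - 2*s^2 - 3*s) = (s + 1)*(s + 2)*(s^2 - 3*s) = s*(s + 1)*(s + 2)*(s - 3)
(4) = (v)*(v - 1)
(5) = (p)*(p^4 - 9*p^3 + 9*p^2 + 85*p - 150) = p*(p - 2)*(p^3 - 7*p^2 - 5*p + 75) = p*(p - 2)*(p + 3)*(p^2 - 10*p + 25) = p*(p - 5)*(p - 2)*(p + 3)*(p - 5)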